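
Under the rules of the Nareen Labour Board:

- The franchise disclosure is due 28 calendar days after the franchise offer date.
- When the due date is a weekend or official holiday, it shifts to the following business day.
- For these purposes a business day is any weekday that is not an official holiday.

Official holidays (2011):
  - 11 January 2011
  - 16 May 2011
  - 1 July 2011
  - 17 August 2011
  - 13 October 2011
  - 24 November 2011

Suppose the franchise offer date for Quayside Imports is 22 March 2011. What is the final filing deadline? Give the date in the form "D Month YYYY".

Trigger date 22 March 2011 + 28 calendar days = 19 April 2011.
19 April 2011 (Tuesday) is already a business day.
Deadline: 19 April 2011.

19 April 2011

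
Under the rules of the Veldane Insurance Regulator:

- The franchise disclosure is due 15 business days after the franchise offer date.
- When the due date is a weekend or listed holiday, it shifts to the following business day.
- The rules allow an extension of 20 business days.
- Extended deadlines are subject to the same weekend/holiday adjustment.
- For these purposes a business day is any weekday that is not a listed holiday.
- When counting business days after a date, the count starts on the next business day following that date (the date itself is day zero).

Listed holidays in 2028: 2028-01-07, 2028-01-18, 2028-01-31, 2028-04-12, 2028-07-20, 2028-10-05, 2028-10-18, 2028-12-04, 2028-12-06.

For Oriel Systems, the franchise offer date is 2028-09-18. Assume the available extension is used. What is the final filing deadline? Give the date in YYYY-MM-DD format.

Counting 15 business days after 2028-09-18 (skipping weekends and listed holidays) reaches 2028-10-10.
2028-10-10 falls on a Tuesday, which is a business day, so no adjustment is needed.
The 20-business-day extension runs from 2028-10-10 to 2028-11-08.
2028-11-08 (Wednesday) is already a business day.
So the filing is due 2028-11-08.

2028-11-08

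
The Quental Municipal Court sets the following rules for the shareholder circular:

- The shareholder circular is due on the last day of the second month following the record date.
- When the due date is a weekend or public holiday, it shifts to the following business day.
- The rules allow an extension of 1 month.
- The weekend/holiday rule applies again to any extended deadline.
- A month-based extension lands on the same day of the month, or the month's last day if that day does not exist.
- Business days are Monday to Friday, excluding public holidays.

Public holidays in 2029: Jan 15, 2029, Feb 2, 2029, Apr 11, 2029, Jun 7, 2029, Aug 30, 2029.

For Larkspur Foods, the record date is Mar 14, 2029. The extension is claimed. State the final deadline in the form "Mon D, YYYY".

2 months after Mar 14, 2029 is May 2029; that month ends on May 31, 2029.
May 31, 2029 (Thursday) is already a business day.
Applying the 1 month extension: 1 month after May 31, 2029 is Jun 30, 2029 (day 31 does not exist in June, so the month's last day is used).
Because Jun 30, 2029 is a Saturday, the deadline becomes Jul 2, 2029 (Monday).
The final due date is Jul 2, 2029.

Jul 2, 2029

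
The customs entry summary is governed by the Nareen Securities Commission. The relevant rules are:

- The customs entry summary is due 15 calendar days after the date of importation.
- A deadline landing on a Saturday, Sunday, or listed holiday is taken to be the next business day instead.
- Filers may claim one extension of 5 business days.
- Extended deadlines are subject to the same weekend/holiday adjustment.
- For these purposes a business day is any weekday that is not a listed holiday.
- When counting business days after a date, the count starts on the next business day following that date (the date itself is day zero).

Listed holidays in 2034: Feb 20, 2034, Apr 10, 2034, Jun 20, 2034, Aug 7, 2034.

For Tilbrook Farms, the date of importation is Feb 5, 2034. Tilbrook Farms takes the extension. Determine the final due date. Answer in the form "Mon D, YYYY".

Adding 15 calendar days to Feb 5, 2034 gives Feb 20, 2034.
Feb 20, 2034 is a listed holiday, so it moves to the next business day, Feb 21, 2034 (Tuesday).
Applying the 5-business-day extension: 5 business days after Feb 21, 2034 is Feb 28, 2034.
Feb 28, 2034 is a Tuesday and not a listed holiday, so it stands.
Final deadline: Feb 28, 2034.

Feb 28, 2034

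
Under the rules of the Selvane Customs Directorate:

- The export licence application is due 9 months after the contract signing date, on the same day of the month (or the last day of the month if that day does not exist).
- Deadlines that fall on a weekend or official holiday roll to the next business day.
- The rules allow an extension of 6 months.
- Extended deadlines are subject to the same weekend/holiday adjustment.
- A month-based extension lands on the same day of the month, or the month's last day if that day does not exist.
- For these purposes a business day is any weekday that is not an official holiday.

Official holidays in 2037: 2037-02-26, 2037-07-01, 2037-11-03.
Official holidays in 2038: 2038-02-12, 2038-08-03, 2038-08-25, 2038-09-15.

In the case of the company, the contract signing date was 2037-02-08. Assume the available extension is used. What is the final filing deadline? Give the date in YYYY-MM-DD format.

2038-05-10

9 months after 2037-02-08, on the same day of the month, is 2037-11-08.
Because 2037-11-08 is a Sunday, the deadline becomes 2037-11-09 (Monday).
Add 6 months to 2037-11-09: 2038-05-09.
2038-05-09 is a Sunday; the next business day is 2038-05-10 (Monday).
The final due date is 2038-05-10.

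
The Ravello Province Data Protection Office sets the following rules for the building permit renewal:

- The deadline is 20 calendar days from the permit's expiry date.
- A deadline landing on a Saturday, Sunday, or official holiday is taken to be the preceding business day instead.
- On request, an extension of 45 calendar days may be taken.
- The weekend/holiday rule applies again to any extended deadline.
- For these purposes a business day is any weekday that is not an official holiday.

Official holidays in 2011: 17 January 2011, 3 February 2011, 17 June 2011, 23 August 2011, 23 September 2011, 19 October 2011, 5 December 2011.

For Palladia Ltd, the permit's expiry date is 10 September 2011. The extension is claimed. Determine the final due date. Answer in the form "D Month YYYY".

14 November 2011

20 calendar days after 10 September 2011 is 30 September 2011.
30 September 2011 is a Friday and not a listed holiday, so it stands.
With the 45-day extension, 30 September 2011 becomes 14 November 2011.
14 November 2011 (Monday) is already a business day.
The final due date is 14 November 2011.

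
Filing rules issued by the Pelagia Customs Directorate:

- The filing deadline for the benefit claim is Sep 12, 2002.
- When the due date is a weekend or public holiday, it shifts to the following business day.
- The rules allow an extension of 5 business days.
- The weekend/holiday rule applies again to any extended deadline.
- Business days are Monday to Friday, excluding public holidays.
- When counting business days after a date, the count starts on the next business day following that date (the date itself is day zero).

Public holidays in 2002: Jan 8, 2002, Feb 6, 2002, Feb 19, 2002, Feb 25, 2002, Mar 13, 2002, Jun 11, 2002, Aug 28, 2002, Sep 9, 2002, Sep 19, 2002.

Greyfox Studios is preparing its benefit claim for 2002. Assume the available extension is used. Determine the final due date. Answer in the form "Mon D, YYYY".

Sep 20, 2002

Start from the fixed due date, Sep 12, 2002.
Sep 12, 2002 is a Thursday and not a listed holiday, so it stands.
Applying the 5-business-day extension: 5 business days after Sep 12, 2002 is Sep 20, 2002.
Sep 20, 2002 is a Friday and not a listed holiday, so it stands.
Final deadline: Sep 20, 2002.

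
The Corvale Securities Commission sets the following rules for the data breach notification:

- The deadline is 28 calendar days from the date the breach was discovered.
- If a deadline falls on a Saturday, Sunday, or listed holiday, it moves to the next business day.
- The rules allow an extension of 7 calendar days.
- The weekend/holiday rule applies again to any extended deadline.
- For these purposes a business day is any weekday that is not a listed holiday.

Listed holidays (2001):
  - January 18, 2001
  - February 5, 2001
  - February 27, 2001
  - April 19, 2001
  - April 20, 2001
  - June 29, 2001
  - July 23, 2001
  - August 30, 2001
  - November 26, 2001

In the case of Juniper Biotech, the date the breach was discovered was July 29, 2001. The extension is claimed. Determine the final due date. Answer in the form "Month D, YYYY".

Trigger date July 29, 2001 + 28 calendar days = August 26, 2001.
Because August 26, 2001 is a Sunday, the deadline becomes August 27, 2001 (Monday).
With the 7-day extension, August 27, 2001 becomes September 3, 2001.
Since September 3, 2001 is a Monday and not a holiday, the date is unchanged.
Deadline: September 3, 2001.

September 3, 2001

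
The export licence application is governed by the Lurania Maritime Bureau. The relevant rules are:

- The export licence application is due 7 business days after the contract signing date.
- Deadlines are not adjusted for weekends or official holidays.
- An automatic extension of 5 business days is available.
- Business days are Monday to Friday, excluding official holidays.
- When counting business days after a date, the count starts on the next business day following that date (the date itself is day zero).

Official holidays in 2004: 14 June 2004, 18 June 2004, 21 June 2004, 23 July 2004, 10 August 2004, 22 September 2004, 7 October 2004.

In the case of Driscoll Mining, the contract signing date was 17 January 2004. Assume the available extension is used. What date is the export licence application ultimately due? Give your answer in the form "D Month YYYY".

3 February 2004

7 business days after 17 January 2004, excluding weekends and holidays, is 27 January 2004.
27 January 2004 is a Tuesday; no weekend or holiday adjustment applies.
Applying the 5-business-day extension: 5 business days after 27 January 2004 is 3 February 2004.
No adjustment is made for weekends or holidays, so 3 February 2004 stands.
Final deadline: 3 February 2004.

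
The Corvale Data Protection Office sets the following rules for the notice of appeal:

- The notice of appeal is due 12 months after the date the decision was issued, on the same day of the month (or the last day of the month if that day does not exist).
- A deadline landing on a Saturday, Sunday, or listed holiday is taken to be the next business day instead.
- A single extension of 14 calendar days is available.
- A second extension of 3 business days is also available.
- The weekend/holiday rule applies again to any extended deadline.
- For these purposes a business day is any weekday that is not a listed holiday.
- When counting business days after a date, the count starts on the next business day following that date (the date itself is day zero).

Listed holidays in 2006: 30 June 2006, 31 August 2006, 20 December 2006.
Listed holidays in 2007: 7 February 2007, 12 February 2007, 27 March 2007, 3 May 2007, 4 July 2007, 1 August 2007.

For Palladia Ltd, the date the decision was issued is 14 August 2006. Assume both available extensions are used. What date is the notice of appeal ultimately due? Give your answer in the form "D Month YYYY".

31 August 2007

Moving 12 months forward from 14 August 2006 on the corresponding day gives 14 August 2007.
Since 14 August 2007 is a Tuesday and not a holiday, the date is unchanged.
With the 14-day extension, 14 August 2007 becomes 28 August 2007.
Since 28 August 2007 is a Tuesday and not a holiday, the date is unchanged.
The 3-business-day extension runs from 28 August 2007 to 31 August 2007.
31 August 2007 (Friday) is already a business day.
Final deadline: 31 August 2007.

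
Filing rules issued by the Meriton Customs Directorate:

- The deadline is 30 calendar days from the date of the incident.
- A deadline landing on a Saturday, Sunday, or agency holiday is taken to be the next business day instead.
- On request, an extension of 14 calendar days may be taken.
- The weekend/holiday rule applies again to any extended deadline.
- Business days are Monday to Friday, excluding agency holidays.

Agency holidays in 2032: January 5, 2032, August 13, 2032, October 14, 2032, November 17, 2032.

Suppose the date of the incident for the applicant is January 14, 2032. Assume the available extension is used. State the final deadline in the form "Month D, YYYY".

February 27, 2032

Trigger date January 14, 2032 + 30 calendar days = February 13, 2032.
February 13, 2032 falls on a Friday, which is a business day, so no adjustment is needed.
With the 14-day extension, February 13, 2032 becomes February 27, 2032.
Since February 27, 2032 is a Friday and not a holiday, the date is unchanged.
Final deadline: February 27, 2032.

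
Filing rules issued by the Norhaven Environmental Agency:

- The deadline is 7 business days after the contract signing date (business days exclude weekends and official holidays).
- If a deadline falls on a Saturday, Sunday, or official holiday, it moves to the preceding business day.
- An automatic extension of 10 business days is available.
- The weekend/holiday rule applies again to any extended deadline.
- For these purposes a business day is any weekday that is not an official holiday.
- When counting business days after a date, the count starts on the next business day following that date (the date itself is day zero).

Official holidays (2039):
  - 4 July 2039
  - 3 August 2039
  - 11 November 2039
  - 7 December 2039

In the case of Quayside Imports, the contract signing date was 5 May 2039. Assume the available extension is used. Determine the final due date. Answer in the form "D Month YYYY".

7 business days after 5 May 2039, excluding weekends and holidays, is 16 May 2039.
Since 16 May 2039 is a Monday and not a holiday, the date is unchanged.
Counting 10 further business days from 16 May 2039 reaches 30 May 2039.
30 May 2039 falls on a Monday, which is a business day, so no adjustment is needed.
So the filing is due 30 May 2039.

30 May 2039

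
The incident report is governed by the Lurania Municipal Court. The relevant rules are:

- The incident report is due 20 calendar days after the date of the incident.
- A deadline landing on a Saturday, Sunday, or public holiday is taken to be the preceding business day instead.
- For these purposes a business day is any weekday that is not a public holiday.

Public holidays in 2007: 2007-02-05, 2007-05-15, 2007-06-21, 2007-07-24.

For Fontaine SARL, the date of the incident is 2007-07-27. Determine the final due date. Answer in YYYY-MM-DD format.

2007-08-16

Trigger date 2007-07-27 + 20 calendar days = 2007-08-16.
2007-08-16 (Thursday) is already a business day.
So the filing is due 2007-08-16.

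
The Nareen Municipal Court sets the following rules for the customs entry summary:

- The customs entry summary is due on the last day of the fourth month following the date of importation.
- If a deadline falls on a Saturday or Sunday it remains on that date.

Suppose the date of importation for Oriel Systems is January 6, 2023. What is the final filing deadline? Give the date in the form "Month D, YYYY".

May 31, 2023

The fourth month after January 6, 2023 is May 2023, whose last day is May 31, 2023.
No adjustment is made for weekends or holidays, so May 31, 2023 stands.
The final due date is May 31, 2023.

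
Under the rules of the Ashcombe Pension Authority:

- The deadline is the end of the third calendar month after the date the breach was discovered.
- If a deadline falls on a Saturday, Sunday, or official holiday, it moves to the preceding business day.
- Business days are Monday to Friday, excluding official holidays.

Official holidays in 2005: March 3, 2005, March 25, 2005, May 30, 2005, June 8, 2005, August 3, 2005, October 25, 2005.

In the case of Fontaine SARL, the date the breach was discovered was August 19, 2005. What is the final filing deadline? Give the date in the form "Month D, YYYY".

November 30, 2005

The third month after August 19, 2005 is November 2005, whose last day is November 30, 2005.
November 30, 2005 is a Wednesday and not a listed holiday, so it stands.
Deadline: November 30, 2005.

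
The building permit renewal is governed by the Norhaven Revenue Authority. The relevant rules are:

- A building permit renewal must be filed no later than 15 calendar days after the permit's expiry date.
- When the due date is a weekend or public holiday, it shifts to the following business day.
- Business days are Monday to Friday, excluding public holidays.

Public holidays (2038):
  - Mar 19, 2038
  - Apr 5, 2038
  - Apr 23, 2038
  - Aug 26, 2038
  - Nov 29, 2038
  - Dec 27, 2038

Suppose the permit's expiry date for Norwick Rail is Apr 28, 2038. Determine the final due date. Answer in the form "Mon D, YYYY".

From Apr 28, 2038, 15 calendar days later is May 13, 2038.
May 13, 2038 falls on a Thursday, which is a business day, so no adjustment is needed.
The final due date is May 13, 2038.

May 13, 2038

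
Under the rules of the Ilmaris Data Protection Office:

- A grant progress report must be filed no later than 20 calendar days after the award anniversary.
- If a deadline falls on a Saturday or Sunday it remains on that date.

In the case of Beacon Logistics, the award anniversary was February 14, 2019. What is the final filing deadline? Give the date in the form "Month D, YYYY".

March 6, 2019

Trigger date February 14, 2019 + 20 calendar days = March 6, 2019.
March 6, 2019 falls on a Wednesday. The rules make no weekend/holiday allowance, so it remains March 6, 2019.
The final due date is March 6, 2019.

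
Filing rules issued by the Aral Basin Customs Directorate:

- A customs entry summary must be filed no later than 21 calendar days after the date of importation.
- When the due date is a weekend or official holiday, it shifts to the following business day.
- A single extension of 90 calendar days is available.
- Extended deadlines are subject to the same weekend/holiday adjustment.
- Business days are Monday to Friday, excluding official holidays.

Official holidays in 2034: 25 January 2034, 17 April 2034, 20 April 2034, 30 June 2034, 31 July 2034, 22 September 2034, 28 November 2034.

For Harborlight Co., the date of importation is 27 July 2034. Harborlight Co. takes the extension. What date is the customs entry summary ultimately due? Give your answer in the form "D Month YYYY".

15 November 2034

From 27 July 2034, 21 calendar days later is 17 August 2034.
Since 17 August 2034 is a Thursday and not a holiday, the date is unchanged.
With the 90-day extension, 17 August 2034 becomes 15 November 2034.
15 November 2034 falls on a Wednesday, which is a business day, so no adjustment is needed.
So the filing is due 15 November 2034.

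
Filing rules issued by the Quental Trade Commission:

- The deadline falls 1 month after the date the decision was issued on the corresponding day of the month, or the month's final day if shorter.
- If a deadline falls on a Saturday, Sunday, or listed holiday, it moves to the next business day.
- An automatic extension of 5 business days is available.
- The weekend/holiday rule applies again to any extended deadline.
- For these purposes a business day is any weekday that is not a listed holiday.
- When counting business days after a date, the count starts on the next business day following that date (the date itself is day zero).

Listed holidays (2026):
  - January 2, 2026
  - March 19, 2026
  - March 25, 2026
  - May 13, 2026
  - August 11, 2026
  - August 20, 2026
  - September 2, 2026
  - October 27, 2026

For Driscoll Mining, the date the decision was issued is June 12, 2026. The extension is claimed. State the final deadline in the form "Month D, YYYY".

1 month after June 12, 2026, on the same day of the month, is July 12, 2026.
July 12, 2026 is a Sunday; the next business day is July 13, 2026 (Monday).
The 5-business-day extension runs from July 13, 2026 to July 20, 2026.
July 20, 2026 is a Monday and not a listed holiday, so it stands.
The final due date is July 20, 2026.

July 20, 2026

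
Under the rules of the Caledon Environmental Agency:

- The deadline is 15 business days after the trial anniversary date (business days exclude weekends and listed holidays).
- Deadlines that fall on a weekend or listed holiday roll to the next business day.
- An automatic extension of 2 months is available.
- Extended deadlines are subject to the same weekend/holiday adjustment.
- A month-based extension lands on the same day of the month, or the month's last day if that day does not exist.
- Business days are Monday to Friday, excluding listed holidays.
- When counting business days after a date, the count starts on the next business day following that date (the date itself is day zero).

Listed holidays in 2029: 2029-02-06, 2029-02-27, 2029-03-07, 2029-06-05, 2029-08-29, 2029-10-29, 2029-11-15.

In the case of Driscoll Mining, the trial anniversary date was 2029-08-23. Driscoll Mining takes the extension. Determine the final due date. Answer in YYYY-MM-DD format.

Starting the day after 2029-08-23 and counting 15 business days lands on 2029-09-14.
2029-09-14 falls on a Friday, which is a business day, so no adjustment is needed.
Applying the 2 months extension: 2 months after 2029-09-14 is 2029-11-14.
Since 2029-11-14 is a Wednesday and not a holiday, the date is unchanged.
The final due date is 2029-11-14.

2029-11-14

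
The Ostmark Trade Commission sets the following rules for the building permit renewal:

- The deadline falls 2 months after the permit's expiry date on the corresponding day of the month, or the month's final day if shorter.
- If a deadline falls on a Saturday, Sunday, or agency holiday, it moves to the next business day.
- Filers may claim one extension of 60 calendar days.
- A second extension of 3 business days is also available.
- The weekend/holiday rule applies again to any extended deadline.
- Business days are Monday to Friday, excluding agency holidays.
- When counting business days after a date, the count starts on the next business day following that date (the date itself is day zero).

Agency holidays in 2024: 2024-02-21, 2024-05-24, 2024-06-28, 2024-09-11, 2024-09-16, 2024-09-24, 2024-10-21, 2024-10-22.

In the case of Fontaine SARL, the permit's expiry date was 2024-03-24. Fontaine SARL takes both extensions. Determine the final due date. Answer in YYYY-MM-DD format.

2 months from 2024-03-24 is 2024-05-24.
2024-05-24 falls on a listed holiday. Rolling to the next business day gives 2024-05-27, a Monday.
Add the 60 calendar-day extension to 2024-05-27: 2024-07-26.
Since 2024-07-26 is a Friday and not a holiday, the date is unchanged.
Counting 3 further business days from 2024-07-26 reaches 2024-07-31.
2024-07-31 (Wednesday) is already a business day.
Final deadline: 2024-07-31.

2024-07-31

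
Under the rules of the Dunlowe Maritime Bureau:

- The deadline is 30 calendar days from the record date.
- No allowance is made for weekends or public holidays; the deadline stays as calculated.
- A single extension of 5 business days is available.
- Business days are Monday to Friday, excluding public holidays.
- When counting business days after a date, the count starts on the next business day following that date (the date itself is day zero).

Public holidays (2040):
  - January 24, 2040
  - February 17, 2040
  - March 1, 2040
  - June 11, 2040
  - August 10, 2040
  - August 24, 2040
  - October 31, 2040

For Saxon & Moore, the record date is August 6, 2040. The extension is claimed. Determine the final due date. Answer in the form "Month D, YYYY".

September 12, 2040

30 calendar days after August 6, 2040 is September 5, 2040.
No adjustment is made for weekends or holidays, so September 5, 2040 stands.
Applying the 5-business-day extension: 5 business days after September 5, 2040 is September 12, 2040.
September 12, 2040 falls on a Wednesday. The rules make no weekend/holiday allowance, so it remains September 12, 2040.
The final due date is September 12, 2040.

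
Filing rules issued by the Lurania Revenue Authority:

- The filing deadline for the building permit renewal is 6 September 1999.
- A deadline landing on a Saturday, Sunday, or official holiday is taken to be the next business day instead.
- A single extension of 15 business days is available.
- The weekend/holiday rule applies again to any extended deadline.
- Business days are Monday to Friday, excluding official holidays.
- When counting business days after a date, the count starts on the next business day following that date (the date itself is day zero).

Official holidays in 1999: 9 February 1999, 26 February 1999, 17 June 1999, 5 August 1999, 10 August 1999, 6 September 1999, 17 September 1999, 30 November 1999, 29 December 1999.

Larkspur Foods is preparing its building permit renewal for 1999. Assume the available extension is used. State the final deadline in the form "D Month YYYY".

29 September 1999

The stated deadline is 6 September 1999.
6 September 1999 is a listed holiday, so it moves to the next business day, 7 September 1999 (Tuesday).
Counting 15 further business days from 7 September 1999 reaches 29 September 1999.
29 September 1999 falls on a Wednesday, which is a business day, so no adjustment is needed.
Deadline: 29 September 1999.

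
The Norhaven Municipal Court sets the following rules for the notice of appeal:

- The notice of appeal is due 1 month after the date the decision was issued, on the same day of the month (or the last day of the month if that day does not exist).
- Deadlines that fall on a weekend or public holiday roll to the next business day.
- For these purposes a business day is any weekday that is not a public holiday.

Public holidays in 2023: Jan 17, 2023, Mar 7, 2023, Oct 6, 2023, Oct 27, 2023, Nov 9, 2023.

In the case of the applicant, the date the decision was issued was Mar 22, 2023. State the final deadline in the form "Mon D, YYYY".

Apr 24, 2023

1 month from Mar 22, 2023 is Apr 22, 2023.
Apr 22, 2023 is a Saturday, so it moves to the next business day, Apr 24, 2023 (Monday).
Deadline: Apr 24, 2023.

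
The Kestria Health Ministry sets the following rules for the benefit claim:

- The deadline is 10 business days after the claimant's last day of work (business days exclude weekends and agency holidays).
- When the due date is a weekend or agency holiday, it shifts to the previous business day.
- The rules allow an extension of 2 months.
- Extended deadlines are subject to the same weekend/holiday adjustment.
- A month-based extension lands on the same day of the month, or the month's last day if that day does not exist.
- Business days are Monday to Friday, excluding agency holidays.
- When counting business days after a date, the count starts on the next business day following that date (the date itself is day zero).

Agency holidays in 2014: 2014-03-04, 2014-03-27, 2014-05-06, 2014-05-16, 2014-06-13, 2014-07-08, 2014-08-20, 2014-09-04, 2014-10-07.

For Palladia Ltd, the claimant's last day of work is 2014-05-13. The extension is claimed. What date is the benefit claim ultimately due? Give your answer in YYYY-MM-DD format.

Starting the day after 2014-05-13 and counting 10 business days lands on 2014-05-28.
Since 2014-05-28 is a Wednesday and not a holiday, the date is unchanged.
Add 2 months to 2014-05-28: 2014-07-28.
Since 2014-07-28 is a Monday and not a holiday, the date is unchanged.
Final deadline: 2014-07-28.

2014-07-28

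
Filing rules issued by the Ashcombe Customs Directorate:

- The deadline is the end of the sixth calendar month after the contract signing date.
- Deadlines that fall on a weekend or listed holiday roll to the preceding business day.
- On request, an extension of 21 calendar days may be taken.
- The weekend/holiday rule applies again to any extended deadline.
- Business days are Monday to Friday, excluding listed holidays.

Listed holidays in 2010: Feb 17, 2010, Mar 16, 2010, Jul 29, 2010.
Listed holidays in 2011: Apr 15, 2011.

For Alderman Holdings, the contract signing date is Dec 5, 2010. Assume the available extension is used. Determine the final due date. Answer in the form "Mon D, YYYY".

The sixth month after Dec 5, 2010 is June 2011, whose last day is Jun 30, 2011.
Jun 30, 2011 falls on a Thursday, which is a business day, so no adjustment is needed.
Add the 21 calendar-day extension to Jun 30, 2011: Jul 21, 2011.
Since Jul 21, 2011 is a Thursday and not a holiday, the date is unchanged.
Deadline: Jul 21, 2011.

Jul 21, 2011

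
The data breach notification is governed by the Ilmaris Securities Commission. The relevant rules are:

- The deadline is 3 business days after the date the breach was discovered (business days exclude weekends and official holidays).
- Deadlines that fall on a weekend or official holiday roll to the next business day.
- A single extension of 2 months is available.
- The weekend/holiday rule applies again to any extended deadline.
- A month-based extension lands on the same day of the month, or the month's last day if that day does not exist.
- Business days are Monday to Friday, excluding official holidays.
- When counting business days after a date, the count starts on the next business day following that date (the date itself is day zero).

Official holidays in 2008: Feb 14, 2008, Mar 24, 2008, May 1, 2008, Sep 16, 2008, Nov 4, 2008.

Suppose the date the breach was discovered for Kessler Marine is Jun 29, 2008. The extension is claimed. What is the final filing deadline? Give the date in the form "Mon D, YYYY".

Sep 2, 2008

3 business days after Jun 29, 2008, excluding weekends and holidays, is Jul 2, 2008.
Since Jul 2, 2008 is a Wednesday and not a holiday, the date is unchanged.
Add 2 months to Jul 2, 2008: Sep 2, 2008.
Sep 2, 2008 falls on a Tuesday, which is a business day, so no adjustment is needed.
Final deadline: Sep 2, 2008.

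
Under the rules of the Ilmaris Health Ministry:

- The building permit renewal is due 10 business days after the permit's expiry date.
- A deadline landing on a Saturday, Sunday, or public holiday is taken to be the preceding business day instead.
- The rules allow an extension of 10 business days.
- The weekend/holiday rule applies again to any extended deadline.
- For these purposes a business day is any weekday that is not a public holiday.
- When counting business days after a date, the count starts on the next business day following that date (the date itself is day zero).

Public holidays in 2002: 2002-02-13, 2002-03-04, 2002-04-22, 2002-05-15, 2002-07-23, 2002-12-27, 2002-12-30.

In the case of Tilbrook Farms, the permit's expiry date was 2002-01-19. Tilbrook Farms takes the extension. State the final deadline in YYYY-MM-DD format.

Counting 10 business days after 2002-01-19 (skipping weekends and listed holidays) reaches 2002-02-01.
2002-02-01 (Friday) is already a business day.
Counting 10 further business days from 2002-02-01 reaches 2002-02-18.
2002-02-18 is a Monday and not a listed holiday, so it stands.
So the filing is due 2002-02-18.

2002-02-18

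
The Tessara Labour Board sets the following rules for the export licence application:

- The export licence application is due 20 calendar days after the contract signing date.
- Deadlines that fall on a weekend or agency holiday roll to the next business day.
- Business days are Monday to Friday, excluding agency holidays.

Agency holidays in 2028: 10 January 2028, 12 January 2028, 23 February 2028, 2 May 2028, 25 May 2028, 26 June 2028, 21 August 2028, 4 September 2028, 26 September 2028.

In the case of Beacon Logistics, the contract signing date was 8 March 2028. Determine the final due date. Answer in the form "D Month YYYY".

From 8 March 2028, 20 calendar days later is 28 March 2028.
28 March 2028 falls on a Tuesday, which is a business day, so no adjustment is needed.
Final deadline: 28 March 2028.

28 March 2028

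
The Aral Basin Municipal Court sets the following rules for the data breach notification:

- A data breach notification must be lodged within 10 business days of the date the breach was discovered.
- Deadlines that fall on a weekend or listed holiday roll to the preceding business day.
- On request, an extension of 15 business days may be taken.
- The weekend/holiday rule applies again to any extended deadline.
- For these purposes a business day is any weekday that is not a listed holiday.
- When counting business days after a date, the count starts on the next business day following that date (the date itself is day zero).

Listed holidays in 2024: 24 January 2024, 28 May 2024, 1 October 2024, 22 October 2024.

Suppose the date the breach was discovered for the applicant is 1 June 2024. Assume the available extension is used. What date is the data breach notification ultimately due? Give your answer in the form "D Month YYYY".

5 July 2024

Counting 10 business days after 1 June 2024 (skipping weekends and listed holidays) reaches 14 June 2024.
14 June 2024 falls on a Friday, which is a business day, so no adjustment is needed.
The 15-business-day extension runs from 14 June 2024 to 5 July 2024.
5 July 2024 falls on a Friday, which is a business day, so no adjustment is needed.
The final due date is 5 July 2024.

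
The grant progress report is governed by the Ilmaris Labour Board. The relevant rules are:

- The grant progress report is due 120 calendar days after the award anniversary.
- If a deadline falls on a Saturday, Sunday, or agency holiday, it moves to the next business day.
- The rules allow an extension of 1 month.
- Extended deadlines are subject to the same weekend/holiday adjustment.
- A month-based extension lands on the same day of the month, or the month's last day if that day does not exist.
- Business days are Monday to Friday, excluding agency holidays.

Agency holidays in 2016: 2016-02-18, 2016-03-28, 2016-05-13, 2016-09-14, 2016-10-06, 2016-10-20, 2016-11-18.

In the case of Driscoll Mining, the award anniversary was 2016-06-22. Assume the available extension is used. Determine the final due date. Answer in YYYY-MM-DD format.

Adding 120 calendar days to 2016-06-22 gives 2016-10-20.
2016-10-20 is a listed holiday; the next business day is 2016-10-21 (Friday).
Add 1 month to 2016-10-21: 2016-11-21.
Since 2016-11-21 is a Monday and not a holiday, the date is unchanged.
The final due date is 2016-11-21.

2016-11-21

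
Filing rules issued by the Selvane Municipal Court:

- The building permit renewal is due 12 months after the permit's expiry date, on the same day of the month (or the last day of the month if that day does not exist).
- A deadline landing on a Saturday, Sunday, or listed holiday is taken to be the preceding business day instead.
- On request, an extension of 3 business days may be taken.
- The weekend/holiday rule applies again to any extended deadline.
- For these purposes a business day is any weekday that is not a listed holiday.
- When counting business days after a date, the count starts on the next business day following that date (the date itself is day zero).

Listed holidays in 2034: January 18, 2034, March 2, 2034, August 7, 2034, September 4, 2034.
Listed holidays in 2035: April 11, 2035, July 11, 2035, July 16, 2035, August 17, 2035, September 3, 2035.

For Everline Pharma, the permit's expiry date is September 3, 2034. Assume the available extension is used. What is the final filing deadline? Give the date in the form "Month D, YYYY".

September 6, 2035

Moving 12 months forward from September 3, 2034 on the corresponding day gives September 3, 2035.
September 3, 2035 falls on a listed holiday. Rolling to the preceding business day gives August 31, 2035, a Friday.
Applying the 3-business-day extension: 3 business days after August 31, 2035 is September 6, 2035.
September 6, 2035 falls on a Thursday, which is a business day, so no adjustment is needed.
The final due date is September 6, 2035.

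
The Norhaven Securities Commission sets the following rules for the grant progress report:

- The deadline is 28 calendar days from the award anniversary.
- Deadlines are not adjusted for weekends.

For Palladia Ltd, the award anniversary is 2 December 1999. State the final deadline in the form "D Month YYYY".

30 December 1999

Adding 28 calendar days to 2 December 1999 gives 30 December 1999.
30 December 1999 falls on a Thursday. The rules make no weekend/holiday allowance, so it remains 30 December 1999.
Deadline: 30 December 1999.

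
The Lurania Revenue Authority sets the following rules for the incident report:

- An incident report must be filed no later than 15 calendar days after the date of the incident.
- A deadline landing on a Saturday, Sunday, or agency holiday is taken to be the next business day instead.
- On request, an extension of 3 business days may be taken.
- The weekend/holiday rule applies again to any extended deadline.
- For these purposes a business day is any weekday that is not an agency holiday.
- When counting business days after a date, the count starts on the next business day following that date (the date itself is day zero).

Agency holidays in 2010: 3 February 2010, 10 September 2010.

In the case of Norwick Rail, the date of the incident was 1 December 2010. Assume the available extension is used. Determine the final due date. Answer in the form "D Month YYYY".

15 calendar days after 1 December 2010 is 16 December 2010.
Since 16 December 2010 is a Thursday and not a holiday, the date is unchanged.
Counting 3 further business days from 16 December 2010 reaches 21 December 2010.
21 December 2010 is a Tuesday and not a listed holiday, so it stands.
So the filing is due 21 December 2010.

21 December 2010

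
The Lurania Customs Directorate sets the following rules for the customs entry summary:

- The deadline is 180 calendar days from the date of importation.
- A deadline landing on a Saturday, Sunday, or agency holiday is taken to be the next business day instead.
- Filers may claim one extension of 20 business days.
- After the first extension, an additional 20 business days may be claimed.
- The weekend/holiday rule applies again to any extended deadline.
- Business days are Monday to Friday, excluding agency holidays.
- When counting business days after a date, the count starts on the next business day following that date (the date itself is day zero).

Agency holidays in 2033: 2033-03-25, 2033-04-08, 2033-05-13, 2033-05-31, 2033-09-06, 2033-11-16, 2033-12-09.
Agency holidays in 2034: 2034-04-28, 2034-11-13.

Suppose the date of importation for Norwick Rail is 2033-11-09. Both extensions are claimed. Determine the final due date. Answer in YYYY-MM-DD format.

From 2033-11-09, 180 calendar days later is 2034-05-08.
2034-05-08 is a Monday and not a listed holiday, so it stands.
The 20-business-day extension runs from 2034-05-08 to 2034-06-05.
2034-06-05 falls on a Monday, which is a business day, so no adjustment is needed.
Counting 20 further business days from 2034-06-05 reaches 2034-07-03.
Since 2034-07-03 is a Monday and not a holiday, the date is unchanged.
So the filing is due 2034-07-03.

2034-07-03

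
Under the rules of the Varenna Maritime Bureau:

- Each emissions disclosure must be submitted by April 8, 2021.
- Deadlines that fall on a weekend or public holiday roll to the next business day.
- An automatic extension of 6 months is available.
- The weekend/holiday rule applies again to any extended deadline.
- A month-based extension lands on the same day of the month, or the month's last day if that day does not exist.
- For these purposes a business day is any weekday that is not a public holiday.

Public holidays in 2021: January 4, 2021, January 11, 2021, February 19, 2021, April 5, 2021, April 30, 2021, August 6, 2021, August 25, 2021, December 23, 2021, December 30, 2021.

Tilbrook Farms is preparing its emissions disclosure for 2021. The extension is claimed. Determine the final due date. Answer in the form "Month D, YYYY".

Start from the fixed due date, April 8, 2021.
Since April 8, 2021 is a Thursday and not a holiday, the date is unchanged.
Add 6 months to April 8, 2021: October 8, 2021.
October 8, 2021 falls on a Friday, which is a business day, so no adjustment is needed.
The final due date is October 8, 2021.

October 8, 2021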